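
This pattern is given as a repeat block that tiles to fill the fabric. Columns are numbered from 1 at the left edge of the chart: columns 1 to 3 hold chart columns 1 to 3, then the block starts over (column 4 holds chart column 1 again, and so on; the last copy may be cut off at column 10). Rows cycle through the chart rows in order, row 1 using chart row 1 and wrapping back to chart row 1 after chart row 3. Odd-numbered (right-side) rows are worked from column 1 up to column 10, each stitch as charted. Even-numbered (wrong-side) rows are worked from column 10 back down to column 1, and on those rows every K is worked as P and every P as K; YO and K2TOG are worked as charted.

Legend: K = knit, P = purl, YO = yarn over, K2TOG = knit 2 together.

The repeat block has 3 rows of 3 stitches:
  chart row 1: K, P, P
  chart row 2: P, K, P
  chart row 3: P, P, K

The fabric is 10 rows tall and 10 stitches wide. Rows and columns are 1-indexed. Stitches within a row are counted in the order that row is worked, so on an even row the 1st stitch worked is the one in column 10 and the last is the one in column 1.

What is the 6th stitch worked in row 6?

For row 6: chart row = ((6-1) mod 3) + 1 = 3; this is a WS (even) row.
Chart row 3 tiled across columns 1-10: P P K P P K P P K P
WS: work from column 10 back to column 1 (reverse the tiled row), swapping K<->P (YO and K2TOG unchanged).
Row 6 as worked: K P K K P K K P K K
The 6th stitch worked is K.

Result:
K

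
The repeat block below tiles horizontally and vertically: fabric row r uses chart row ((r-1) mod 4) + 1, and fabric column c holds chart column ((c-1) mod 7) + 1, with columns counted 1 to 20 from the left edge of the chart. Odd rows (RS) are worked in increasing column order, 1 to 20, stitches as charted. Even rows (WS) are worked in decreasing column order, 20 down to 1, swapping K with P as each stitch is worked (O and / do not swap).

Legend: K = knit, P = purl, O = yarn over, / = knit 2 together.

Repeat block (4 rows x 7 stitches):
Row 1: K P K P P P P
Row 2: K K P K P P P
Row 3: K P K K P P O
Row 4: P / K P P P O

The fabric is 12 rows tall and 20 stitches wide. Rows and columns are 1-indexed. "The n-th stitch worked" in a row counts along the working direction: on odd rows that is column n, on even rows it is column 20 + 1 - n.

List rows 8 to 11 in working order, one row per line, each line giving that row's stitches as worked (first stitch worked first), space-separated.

Row 8: chart row 4, WS - tiled (columns 1-20): P / K P P P O P / K P P P O P / K P P P; work from column 20 back to 1 with K<->P swapped.
Row 9: chart row 1, RS - tile across columns 1-20 and work as-is.
Row 10: chart row 2, WS - tiled (columns 1-20): K K P K P P P K K P K P P P K K P K P P; work from column 20 back to 1 with K<->P swapped.
Row 11: chart row 3, RS - tile across columns 1-20 and work as-is.

Result:
K K K P / K O K K K P / K O K K K P / K
K P K P P P P K P K P P P P K P K P P P
K K P K P P K K K P K P P K K K P K P P
K P K K P P O K P K K P P O K P K K P P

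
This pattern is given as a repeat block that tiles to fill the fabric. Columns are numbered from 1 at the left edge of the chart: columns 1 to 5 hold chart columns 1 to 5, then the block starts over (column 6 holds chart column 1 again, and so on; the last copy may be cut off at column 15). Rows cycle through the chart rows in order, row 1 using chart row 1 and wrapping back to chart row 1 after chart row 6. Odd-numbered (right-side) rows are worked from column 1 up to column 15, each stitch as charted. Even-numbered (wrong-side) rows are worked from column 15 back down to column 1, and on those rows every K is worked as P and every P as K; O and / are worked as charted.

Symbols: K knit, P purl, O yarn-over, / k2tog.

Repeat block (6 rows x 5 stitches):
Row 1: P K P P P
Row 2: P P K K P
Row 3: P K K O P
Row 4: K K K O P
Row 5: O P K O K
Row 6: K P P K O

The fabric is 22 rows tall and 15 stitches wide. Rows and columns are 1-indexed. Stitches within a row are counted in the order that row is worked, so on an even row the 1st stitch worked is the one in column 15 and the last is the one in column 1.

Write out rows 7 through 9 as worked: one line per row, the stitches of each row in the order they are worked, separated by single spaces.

Rows as worked:
P K P P P P K P P P P K P P P
K P P K K K P P K K K P P K K
P K K O P P K K O P P K K O P

Derivation:
Row 7: chart row 1, RS - tile across columns 1-15 and work as-is.
Row 8: chart row 2, WS - tiled (columns 1-15): P P K K P P P K K P P P K K P; work from column 15 back to 1 with K<->P swapped.
Row 9: chart row 3, RS - tile across columns 1-15 and work as-is.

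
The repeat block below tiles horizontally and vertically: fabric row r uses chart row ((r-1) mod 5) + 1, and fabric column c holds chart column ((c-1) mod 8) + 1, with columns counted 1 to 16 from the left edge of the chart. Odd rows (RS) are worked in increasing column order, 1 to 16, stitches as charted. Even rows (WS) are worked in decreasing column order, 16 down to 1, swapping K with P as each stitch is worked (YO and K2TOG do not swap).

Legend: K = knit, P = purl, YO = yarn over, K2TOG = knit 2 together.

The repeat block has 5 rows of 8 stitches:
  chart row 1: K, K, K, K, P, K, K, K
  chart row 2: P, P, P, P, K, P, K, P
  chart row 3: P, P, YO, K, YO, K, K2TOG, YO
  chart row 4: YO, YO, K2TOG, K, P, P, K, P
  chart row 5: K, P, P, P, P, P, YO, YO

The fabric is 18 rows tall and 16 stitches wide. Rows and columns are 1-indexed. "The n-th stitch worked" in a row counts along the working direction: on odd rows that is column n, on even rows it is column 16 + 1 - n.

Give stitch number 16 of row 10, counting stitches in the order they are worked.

Row 10 uses chart row ((10-1) mod 5)+1 = 5. Row 10 is even, so WS.
Chart row 5 tiled across columns 1-16: K P P P P P YO YO K P P P P P YO YO
WS row: flip the tiled sequence (start at column 16) and apply K<->P; YO and K2TOG stay.
Row 10 as worked: YO YO K K K K K P YO YO K K K K K P
Counting 16 along the worked row gives P.

Stitch:
P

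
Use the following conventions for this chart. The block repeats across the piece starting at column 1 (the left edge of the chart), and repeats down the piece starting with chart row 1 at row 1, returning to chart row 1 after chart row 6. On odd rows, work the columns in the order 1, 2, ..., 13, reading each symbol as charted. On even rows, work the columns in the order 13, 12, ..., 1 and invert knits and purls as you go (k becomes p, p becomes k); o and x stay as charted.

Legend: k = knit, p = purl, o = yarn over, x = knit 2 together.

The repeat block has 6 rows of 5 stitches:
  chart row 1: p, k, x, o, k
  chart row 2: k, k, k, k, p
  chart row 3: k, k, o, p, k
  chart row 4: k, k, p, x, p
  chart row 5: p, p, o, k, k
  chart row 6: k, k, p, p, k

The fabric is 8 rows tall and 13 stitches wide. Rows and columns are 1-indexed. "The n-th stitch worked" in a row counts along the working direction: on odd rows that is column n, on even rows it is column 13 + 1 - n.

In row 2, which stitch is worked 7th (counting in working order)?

Row 2: (2-1) mod 6 = 1, so use chart row 2. Even row -> WS.
Chart row 2 tiled across columns 1-13: k k k k p k k k k p k k k
Wrong side: read the tiled row from column 13 down to 1 and exchange k with p (leave o, x).
Row 2 as worked: p p p k p p p p k p p p p
The 7th stitch worked is p.

Result:
p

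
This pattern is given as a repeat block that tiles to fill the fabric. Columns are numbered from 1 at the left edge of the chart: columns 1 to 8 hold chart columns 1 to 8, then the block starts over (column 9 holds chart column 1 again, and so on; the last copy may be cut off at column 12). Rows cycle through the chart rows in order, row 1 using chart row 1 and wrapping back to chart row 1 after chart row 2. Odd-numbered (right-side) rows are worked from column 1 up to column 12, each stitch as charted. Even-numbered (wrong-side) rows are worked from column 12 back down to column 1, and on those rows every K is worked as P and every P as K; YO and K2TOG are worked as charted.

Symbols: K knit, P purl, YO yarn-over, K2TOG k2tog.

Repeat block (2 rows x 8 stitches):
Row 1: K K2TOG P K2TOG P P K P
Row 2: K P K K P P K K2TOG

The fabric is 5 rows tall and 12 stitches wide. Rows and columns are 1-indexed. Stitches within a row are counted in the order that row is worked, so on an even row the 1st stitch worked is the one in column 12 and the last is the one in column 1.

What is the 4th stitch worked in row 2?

Stitch:
P

Derivation:
Row 2 uses chart row ((2-1) mod 2)+1 = 2. Row 2 is even, so WS.
Chart row 2 tiled across columns 1-12: K P K K P P K K2TOG K P K K
WS row: flip the tiled sequence (start at column 12) and apply K<->P; YO and K2TOG stay.
Row 2 as worked: P P K P K2TOG P K K P P K P
Counting 4 along the worked row gives P.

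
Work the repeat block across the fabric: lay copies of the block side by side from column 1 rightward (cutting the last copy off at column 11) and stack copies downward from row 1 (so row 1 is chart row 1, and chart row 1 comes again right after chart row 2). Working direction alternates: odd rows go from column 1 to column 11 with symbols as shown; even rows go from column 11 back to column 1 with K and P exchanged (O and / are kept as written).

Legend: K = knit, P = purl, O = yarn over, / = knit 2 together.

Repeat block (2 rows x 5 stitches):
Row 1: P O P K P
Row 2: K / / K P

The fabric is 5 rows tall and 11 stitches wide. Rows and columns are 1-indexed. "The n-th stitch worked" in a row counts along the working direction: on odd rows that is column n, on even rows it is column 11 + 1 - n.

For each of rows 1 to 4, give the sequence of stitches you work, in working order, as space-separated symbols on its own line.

Row 1: chart row 1, RS - tile across columns 1-11 and work as-is.
Row 2: chart row 2, WS - tiled (columns 1-11): K / / K P K / / K P K; work from column 11 back to 1 with K<->P swapped.
Row 3: chart row 1, RS - tile across columns 1-11 and work as-is.
Row 4: chart row 2, WS - tiled (columns 1-11): K / / K P K / / K P K; work from column 11 back to 1 with K<->P swapped.

Rows as worked:
P O P K P P O P K P P
P K P / / P K P / / P
P O P K P P O P K P P
P K P / / P K P / / P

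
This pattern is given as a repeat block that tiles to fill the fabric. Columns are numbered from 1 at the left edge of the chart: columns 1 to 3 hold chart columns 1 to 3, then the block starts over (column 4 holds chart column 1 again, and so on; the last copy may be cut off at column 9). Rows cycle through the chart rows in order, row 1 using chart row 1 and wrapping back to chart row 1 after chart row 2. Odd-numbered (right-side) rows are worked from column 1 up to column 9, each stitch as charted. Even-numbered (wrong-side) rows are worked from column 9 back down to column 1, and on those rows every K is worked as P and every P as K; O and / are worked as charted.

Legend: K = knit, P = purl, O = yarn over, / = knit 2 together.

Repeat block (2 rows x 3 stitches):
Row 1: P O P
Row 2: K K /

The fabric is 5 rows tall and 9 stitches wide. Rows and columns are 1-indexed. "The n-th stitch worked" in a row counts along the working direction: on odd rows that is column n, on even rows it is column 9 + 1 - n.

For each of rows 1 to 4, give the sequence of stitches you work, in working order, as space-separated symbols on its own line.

Rows as worked:
P O P P O P P O P
/ P P / P P / P P
P O P P O P P O P
/ P P / P P / P P

Derivation:
Row 1: chart row 1, RS - tile across columns 1-9 and work as-is.
Row 2: chart row 2, WS - tiled (columns 1-9): K K / K K / K K /; work from column 9 back to 1 with K<->P swapped.
Row 3: chart row 1, RS - tile across columns 1-9 and work as-is.
Row 4: chart row 2, WS - tiled (columns 1-9): K K / K K / K K /; work from column 9 back to 1 with K<->P swapped.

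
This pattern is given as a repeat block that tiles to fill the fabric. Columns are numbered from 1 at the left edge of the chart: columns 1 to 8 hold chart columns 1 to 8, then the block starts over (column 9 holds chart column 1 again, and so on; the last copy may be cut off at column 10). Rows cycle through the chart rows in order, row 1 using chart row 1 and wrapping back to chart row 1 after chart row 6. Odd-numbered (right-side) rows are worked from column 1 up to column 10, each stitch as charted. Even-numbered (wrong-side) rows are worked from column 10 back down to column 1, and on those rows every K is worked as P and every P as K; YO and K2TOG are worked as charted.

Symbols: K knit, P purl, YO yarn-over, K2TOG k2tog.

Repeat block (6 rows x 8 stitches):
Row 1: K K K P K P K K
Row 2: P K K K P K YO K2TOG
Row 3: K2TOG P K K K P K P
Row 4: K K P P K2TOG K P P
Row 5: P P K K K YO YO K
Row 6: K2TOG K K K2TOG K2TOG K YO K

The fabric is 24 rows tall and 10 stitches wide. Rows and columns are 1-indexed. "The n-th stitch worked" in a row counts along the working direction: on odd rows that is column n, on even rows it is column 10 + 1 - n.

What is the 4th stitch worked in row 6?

For row 6: chart row = ((6-1) mod 6) + 1 = 6; this is a WS (even) row.
Chart row 6 tiled across columns 1-10: K2TOG K K K2TOG K2TOG K YO K K2TOG K
Wrong side: read the tiled row from column 10 down to 1 and exchange K with P (leave YO, K2TOG).
Row 6 as worked: P K2TOG P YO P K2TOG K2TOG P P K2TOG
The 4th stitch worked is YO.

Stitch:
YO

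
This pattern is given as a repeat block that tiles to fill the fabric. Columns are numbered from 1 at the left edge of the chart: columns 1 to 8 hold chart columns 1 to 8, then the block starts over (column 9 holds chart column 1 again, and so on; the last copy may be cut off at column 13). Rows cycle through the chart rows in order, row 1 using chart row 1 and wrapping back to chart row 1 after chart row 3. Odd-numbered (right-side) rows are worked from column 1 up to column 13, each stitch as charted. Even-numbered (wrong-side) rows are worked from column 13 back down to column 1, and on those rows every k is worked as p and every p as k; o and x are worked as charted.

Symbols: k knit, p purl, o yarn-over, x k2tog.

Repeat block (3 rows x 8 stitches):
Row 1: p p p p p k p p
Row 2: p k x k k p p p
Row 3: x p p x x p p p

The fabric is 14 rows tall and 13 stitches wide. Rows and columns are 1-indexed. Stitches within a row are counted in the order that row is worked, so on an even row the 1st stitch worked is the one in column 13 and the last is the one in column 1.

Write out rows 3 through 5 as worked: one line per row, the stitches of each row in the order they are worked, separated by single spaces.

== ROWS AS WORKED ==
x p p x x p p p x p p x x
k k k k k k k p k k k k k
p k x k k p p p p k x k k

Derivation:
Row 3: chart row 3, RS - tile across columns 1-13 and work as-is.
Row 4: chart row 1, WS - tiled (columns 1-13): p p p p p k p p p p p p p; work from column 13 back to 1 with k<->p swapped.
Row 5: chart row 2, RS - tile across columns 1-13 and work as-is.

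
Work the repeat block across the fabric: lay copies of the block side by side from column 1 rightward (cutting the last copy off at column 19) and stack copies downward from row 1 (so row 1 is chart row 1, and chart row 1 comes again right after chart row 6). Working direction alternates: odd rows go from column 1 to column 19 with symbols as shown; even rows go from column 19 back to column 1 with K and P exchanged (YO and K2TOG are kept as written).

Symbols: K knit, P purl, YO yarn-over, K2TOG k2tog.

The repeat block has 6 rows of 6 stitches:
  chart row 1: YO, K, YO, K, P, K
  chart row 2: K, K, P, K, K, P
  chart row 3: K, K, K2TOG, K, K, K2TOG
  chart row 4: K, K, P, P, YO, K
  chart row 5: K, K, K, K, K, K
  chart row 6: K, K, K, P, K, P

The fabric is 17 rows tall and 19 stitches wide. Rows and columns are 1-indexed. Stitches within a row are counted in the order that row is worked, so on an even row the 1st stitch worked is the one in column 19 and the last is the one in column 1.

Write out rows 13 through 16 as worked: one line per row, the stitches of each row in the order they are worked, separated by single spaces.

Result:
YO K YO K P K YO K YO K P K YO K YO K P K YO
P K P P K P P K P P K P P K P P K P P
K K K2TOG K K K2TOG K K K2TOG K K K2TOG K K K2TOG K K K2TOG K
P P YO K K P P P YO K K P P P YO K K P P

Derivation:
Row 13: chart row 1, RS - tile across columns 1-19 and work as-is.
Row 14: chart row 2, WS - tiled (columns 1-19): K K P K K P K K P K K P K K P K K P K; work from column 19 back to 1 with K<->P swapped.
Row 15: chart row 3, RS - tile across columns 1-19 and work as-is.
Row 16: chart row 4, WS - tiled (columns 1-19): K K P P YO K K K P P YO K K K P P YO K K; work from column 19 back to 1 with K<->P swapped.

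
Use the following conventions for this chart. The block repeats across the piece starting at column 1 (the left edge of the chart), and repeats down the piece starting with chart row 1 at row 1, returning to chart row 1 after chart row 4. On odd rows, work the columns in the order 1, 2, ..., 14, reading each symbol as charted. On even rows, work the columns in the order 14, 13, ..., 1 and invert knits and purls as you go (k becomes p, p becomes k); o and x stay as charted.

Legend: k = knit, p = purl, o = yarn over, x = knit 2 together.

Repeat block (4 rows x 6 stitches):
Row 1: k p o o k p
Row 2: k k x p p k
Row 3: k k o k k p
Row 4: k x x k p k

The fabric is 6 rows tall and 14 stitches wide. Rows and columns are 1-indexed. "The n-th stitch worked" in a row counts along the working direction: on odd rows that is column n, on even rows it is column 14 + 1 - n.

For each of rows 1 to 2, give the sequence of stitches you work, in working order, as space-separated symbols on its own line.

Row 1: chart row 1, RS - tile across columns 1-14 and work as-is.
Row 2: chart row 2, WS - tiled (columns 1-14): k k x p p k k k x p p k k k; work from column 14 back to 1 with k<->p swapped.

Rows as worked:
k p o o k p k p o o k p k p
p p p k k x p p p k k x p p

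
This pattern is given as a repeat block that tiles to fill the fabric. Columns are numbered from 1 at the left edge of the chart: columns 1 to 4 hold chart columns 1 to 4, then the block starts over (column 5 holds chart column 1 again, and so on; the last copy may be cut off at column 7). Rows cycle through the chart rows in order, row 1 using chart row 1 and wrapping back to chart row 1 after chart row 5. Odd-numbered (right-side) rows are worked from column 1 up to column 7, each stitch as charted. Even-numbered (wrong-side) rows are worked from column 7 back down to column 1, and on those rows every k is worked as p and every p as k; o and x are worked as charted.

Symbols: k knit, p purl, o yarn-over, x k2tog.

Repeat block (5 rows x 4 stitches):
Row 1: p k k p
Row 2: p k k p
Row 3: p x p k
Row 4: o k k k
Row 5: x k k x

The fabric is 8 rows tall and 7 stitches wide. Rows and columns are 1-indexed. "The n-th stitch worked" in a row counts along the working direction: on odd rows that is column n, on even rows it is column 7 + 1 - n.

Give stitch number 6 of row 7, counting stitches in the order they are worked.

Stitch:
k

Derivation:
Row 7 uses chart row ((7-1) mod 5)+1 = 2. Row 7 is odd, so RS.
Chart row 2 tiled across columns 1-7: p k k p p k k
Right side: take the tiled row as-is (worked left to right from column 1).
The 6th stitch worked is k.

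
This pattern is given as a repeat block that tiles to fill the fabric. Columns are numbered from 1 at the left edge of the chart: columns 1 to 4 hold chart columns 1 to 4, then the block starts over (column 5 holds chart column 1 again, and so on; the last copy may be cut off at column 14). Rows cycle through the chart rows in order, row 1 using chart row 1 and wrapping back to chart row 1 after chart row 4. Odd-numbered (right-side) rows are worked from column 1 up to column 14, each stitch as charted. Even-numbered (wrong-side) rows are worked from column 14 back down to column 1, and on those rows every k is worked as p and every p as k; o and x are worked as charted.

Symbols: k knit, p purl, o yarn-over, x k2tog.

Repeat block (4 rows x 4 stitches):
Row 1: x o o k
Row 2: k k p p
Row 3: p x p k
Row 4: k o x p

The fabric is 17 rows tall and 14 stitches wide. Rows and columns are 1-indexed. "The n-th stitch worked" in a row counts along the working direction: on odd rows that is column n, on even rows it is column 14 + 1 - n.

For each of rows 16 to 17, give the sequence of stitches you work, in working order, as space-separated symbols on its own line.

Result:
o p k x o p k x o p k x o p
x o o k x o o k x o o k x o

Derivation:
Row 16: chart row 4, WS - tiled (columns 1-14): k o x p k o x p k o x p k o; work from column 14 back to 1 with k<->p swapped.
Row 17: chart row 1, RS - tile across columns 1-14 and work as-is.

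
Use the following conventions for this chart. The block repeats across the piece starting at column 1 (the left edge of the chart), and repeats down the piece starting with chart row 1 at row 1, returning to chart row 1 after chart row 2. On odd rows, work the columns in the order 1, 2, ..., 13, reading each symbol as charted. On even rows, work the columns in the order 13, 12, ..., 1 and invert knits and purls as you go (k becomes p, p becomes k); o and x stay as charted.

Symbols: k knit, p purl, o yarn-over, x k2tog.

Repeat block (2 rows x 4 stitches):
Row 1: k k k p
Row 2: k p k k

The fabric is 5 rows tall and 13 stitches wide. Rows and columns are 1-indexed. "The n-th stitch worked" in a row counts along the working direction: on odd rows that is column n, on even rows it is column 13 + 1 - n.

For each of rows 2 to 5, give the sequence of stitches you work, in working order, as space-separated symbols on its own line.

== ROWS AS WORKED ==
p p p k p p p k p p p k p
k k k p k k k p k k k p k
p p p k p p p k p p p k p
k k k p k k k p k k k p k

Derivation:
Row 2: chart row 2, WS - tiled (columns 1-13): k p k k k p k k k p k k k; work from column 13 back to 1 with k<->p swapped.
Row 3: chart row 1, RS - tile across columns 1-13 and work as-is.
Row 4: chart row 2, WS - tiled (columns 1-13): k p k k k p k k k p k k k; work from column 13 back to 1 with k<->p swapped.
Row 5: chart row 1, RS - tile across columns 1-13 and work as-is.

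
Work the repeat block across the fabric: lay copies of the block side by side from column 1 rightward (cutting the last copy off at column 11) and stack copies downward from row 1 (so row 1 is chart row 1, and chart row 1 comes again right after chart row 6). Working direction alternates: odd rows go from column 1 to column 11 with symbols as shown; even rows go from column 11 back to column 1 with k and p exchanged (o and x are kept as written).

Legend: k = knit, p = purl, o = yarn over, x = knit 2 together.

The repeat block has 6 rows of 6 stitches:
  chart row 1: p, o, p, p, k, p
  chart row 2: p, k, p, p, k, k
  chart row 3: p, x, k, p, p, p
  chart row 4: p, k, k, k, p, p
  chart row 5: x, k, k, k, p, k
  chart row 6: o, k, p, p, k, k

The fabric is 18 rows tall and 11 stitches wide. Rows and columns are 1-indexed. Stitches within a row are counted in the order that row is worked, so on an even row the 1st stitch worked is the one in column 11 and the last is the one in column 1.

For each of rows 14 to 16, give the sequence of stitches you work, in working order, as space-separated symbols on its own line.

Rows as worked:
p k k p k p p k k p k
p x k p p p p x k p p
k p p p k k k p p p k

Derivation:
Row 14: chart row 2, WS - tiled (columns 1-11): p k p p k k p k p p k; work from column 11 back to 1 with k<->p swapped.
Row 15: chart row 3, RS - tile across columns 1-11 and work as-is.
Row 16: chart row 4, WS - tiled (columns 1-11): p k k k p p p k k k p; work from column 11 back to 1 with k<->p swapped.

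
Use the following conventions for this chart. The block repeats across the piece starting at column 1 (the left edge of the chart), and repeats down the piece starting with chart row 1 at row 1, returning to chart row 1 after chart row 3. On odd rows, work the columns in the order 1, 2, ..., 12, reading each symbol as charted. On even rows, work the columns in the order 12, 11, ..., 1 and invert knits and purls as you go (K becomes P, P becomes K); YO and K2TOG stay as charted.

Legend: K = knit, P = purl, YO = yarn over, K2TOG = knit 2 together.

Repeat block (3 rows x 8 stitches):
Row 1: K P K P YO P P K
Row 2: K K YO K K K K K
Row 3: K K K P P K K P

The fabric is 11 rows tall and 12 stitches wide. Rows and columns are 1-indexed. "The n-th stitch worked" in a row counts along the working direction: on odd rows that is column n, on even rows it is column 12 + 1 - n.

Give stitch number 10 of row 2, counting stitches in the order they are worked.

For row 2: chart row = ((2-1) mod 3) + 1 = 2; this is a WS (even) row.
Chart row 2 tiled across columns 1-12: K K YO K K K K K K K YO K
WS: work from column 12 back to column 1 (reverse the tiled row), swapping K<->P (YO and K2TOG unchanged).
Row 2 as worked: P YO P P P P P P P YO P P
The 10th stitch worked is YO.

Stitch:
YO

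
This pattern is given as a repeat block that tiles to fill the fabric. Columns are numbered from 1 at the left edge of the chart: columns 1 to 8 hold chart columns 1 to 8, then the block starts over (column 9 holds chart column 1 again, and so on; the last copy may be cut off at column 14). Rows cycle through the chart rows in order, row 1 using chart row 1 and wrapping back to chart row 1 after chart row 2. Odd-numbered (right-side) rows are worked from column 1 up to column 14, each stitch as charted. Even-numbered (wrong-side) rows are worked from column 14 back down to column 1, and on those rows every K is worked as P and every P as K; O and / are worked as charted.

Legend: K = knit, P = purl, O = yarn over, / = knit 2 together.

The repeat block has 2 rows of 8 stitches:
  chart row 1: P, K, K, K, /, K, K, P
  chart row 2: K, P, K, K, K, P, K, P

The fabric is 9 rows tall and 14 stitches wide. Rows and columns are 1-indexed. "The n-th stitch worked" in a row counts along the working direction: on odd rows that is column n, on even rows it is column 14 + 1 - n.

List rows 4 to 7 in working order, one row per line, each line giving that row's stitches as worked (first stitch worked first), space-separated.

Row 4: chart row 2, WS - tiled (columns 1-14): K P K K K P K P K P K K K P; work from column 14 back to 1 with K<->P swapped.
Row 5: chart row 1, RS - tile across columns 1-14 and work as-is.
Row 6: chart row 2, WS - tiled (columns 1-14): K P K K K P K P K P K K K P; work from column 14 back to 1 with K<->P swapped.
Row 7: chart row 1, RS - tile across columns 1-14 and work as-is.

== ROWS AS WORKED ==
K P P P K P K P K P P P K P
P K K K / K K P P K K K / K
K P P P K P K P K P P P K P
P K K K / K K P P K K K / K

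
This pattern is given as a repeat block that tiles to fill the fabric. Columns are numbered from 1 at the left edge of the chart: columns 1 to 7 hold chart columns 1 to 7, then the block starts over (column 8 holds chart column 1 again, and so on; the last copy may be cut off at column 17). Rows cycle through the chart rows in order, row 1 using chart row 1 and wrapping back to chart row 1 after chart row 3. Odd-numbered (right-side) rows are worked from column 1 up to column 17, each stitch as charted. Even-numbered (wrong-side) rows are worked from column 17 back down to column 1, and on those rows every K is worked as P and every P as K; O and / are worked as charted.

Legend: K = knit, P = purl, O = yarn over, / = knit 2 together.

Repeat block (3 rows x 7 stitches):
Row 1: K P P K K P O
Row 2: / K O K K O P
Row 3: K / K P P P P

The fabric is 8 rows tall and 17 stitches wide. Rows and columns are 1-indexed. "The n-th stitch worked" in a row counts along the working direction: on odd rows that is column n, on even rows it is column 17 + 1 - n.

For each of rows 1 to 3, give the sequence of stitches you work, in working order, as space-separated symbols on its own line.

== ROWS AS WORKED ==
K P P K K P O K P P K K P O K P P
O P / K O P P O P / K O P P O P /
K / K P P P P K / K P P P P K / K

Derivation:
Row 1: chart row 1, RS - tile across columns 1-17 and work as-is.
Row 2: chart row 2, WS - tiled (columns 1-17): / K O K K O P / K O K K O P / K O; work from column 17 back to 1 with K<->P swapped.
Row 3: chart row 3, RS - tile across columns 1-17 and work as-is.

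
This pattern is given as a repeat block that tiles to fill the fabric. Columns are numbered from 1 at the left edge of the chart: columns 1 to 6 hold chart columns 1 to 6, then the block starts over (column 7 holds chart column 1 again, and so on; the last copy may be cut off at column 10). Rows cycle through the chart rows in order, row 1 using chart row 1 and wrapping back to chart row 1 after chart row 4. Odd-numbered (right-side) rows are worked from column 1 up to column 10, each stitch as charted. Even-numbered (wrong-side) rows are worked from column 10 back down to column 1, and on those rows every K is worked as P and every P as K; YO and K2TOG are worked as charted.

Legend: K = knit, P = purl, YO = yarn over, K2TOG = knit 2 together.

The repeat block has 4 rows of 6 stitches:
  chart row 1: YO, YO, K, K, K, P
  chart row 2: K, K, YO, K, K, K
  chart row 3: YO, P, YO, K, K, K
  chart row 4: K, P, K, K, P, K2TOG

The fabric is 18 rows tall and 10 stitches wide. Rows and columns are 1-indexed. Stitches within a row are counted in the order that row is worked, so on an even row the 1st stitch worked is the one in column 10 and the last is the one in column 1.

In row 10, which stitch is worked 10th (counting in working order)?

Result:
P

Derivation:
Row 10 uses chart row ((10-1) mod 4)+1 = 2. Row 10 is even, so WS.
Chart row 2 tiled across columns 1-10: K K YO K K K K K YO K
WS row: flip the tiled sequence (start at column 10) and apply K<->P; YO and K2TOG stay.
Row 10 as worked: P YO P P P P P YO P P
The 10th stitch worked is P.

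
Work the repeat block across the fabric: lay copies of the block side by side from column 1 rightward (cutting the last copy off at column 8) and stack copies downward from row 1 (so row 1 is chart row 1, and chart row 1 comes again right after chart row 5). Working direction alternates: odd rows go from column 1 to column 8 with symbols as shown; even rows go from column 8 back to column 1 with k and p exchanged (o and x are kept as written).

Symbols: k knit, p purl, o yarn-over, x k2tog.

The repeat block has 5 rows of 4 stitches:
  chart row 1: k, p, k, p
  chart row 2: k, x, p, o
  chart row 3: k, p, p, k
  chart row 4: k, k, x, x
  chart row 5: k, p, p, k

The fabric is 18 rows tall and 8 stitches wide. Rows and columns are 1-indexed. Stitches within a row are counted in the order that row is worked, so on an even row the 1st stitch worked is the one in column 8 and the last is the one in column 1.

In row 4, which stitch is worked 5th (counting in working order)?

Row 4 uses chart row ((4-1) mod 5)+1 = 4. Row 4 is even, so WS.
Chart row 4 tiled across columns 1-8: k k x x k k x x
Wrong side: read the tiled row from column 8 down to 1 and exchange k with p (leave o, x).
Row 4 as worked: x x p p x x p p
Stitch 5 in working order -> x

Result:
x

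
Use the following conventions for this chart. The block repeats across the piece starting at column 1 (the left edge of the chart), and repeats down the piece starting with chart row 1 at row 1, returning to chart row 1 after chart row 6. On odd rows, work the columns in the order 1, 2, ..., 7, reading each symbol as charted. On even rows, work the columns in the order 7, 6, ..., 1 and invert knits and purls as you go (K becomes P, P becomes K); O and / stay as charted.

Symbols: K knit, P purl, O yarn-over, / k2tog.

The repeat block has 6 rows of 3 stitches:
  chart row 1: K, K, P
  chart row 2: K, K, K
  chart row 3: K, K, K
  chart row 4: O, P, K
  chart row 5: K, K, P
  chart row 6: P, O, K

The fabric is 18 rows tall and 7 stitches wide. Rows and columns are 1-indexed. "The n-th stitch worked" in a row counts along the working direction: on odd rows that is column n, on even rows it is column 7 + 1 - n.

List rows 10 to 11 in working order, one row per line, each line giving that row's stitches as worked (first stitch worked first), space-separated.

Rows as worked:
O P K O P K O
K K P K K P K

Derivation:
Row 10: chart row 4, WS - tiled (columns 1-7): O P K O P K O; work from column 7 back to 1 with K<->P swapped.
Row 11: chart row 5, RS - tile across columns 1-7 and work as-is.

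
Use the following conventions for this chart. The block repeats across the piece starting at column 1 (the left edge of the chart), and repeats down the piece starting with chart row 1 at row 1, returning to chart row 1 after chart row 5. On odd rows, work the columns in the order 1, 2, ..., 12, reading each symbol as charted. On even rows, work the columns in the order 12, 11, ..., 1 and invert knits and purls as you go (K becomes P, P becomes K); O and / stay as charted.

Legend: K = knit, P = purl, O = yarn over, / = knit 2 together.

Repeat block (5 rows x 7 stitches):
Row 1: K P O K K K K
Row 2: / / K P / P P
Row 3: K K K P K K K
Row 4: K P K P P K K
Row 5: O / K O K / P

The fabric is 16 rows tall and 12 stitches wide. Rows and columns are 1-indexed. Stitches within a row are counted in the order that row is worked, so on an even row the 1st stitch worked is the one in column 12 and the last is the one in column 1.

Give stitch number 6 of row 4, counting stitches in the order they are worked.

Row 4: (4-1) mod 5 = 3, so use chart row 4. Even row -> WS.
Chart row 4 tiled across columns 1-12: K P K P P K K K P K P P
Wrong side: read the tiled row from column 12 down to 1 and exchange K with P (leave O, /).
Row 4 as worked: K K P K P P P K K P K P
Counting 6 along the worked row gives P.

Result:
P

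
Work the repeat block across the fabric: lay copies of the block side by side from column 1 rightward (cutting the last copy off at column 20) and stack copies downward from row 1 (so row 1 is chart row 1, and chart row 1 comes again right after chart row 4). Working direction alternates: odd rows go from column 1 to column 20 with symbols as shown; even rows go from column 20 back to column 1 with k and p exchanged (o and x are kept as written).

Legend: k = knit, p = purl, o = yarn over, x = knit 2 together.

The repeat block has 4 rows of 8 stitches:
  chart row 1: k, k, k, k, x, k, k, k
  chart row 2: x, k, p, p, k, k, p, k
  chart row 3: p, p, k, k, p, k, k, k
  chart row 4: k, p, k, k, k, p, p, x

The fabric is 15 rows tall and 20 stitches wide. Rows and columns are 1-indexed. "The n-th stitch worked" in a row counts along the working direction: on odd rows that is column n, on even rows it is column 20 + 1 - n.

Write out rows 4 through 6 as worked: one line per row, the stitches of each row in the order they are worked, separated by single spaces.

Row 4: chart row 4, WS - tiled (columns 1-20): k p k k k p p x k p k k k p p x k p k k; work from column 20 back to 1 with k<->p swapped.
Row 5: chart row 1, RS - tile across columns 1-20 and work as-is.
Row 6: chart row 2, WS - tiled (columns 1-20): x k p p k k p k x k p p k k p k x k p p; work from column 20 back to 1 with k<->p swapped.

Result:
p p k p x k k p p p k p x k k p p p k p
k k k k x k k k k k k k x k k k k k k k
k k p x p k p p k k p x p k p p k k p x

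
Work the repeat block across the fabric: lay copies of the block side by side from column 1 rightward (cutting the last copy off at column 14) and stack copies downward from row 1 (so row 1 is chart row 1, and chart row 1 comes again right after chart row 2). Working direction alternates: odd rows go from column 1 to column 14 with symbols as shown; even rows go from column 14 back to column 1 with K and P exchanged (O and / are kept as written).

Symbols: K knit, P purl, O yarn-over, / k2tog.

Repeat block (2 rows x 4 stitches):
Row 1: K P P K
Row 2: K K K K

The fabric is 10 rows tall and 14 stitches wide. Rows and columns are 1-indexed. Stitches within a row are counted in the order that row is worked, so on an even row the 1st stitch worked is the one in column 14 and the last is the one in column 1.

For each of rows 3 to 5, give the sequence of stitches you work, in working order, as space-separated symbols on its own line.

Row 3: chart row 1, RS - tile across columns 1-14 and work as-is.
Row 4: chart row 2, WS - tiled (columns 1-14): K K K K K K K K K K K K K K; work from column 14 back to 1 with K<->P swapped.
Row 5: chart row 1, RS - tile across columns 1-14 and work as-is.

Result:
K P P K K P P K K P P K K P
P P P P P P P P P P P P P P
K P P K K P P K K P P K K P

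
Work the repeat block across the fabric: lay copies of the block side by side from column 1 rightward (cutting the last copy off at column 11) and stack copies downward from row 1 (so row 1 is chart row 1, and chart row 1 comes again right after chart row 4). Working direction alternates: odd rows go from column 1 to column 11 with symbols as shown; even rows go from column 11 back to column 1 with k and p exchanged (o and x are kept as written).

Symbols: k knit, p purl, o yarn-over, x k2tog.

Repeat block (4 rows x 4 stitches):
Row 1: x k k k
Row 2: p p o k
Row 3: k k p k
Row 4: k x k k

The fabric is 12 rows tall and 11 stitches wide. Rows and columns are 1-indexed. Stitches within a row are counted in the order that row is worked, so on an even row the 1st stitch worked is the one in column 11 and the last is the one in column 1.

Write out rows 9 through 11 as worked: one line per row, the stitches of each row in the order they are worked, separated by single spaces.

== ROWS AS WORKED ==
x k k k x k k k x k k
o k k p o k k p o k k
k k p k k k p k k k p

Derivation:
Row 9: chart row 1, RS - tile across columns 1-11 and work as-is.
Row 10: chart row 2, WS - tiled (columns 1-11): p p o k p p o k p p o; work from column 11 back to 1 with k<->p swapped.
Row 11: chart row 3, RS - tile across columns 1-11 and work as-is.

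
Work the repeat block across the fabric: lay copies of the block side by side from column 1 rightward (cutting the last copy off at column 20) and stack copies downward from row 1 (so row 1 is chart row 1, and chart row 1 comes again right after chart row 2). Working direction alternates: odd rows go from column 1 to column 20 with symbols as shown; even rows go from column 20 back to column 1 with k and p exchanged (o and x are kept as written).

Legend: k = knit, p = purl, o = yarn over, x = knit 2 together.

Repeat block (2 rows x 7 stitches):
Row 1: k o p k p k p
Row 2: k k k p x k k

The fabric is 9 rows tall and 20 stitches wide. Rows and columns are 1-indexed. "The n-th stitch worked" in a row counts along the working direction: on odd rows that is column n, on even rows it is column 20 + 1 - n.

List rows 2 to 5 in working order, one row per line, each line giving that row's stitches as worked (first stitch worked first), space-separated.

Rows as worked:
p x k p p p p p x k p p p p p x k p p p
k o p k p k p k o p k p k p k o p k p k
p x k p p p p p x k p p p p p x k p p p
k o p k p k p k o p k p k p k o p k p k

Derivation:
Row 2: chart row 2, WS - tiled (columns 1-20): k k k p x k k k k k p x k k k k k p x k; work from column 20 back to 1 with k<->p swapped.
Row 3: chart row 1, RS - tile across columns 1-20 and work as-is.
Row 4: chart row 2, WS - tiled (columns 1-20): k k k p x k k k k k p x k k k k k p x k; work from column 20 back to 1 with k<->p swapped.
Row 5: chart row 1, RS - tile across columns 1-20 and work as-is.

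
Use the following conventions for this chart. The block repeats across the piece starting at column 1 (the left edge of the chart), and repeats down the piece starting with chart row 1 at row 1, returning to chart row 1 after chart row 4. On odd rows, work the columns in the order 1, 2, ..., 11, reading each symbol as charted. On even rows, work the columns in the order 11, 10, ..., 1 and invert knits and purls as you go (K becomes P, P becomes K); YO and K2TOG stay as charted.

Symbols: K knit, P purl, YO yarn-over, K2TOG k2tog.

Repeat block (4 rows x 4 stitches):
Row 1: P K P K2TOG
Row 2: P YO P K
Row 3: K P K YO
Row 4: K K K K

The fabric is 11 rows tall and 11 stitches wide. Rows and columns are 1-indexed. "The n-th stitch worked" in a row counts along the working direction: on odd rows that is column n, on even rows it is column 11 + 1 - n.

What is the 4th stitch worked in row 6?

For row 6: chart row = ((6-1) mod 4) + 1 = 2; this is a WS (even) row.
Chart row 2 tiled across columns 1-11: P YO P K P YO P K P YO P
WS row: flip the tiled sequence (start at column 11) and apply K<->P; YO and K2TOG stay.
Row 6 as worked: K YO K P K YO K P K YO K
The 4th stitch worked is P.

Result:
P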